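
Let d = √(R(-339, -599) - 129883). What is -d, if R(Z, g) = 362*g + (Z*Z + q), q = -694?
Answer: -I*√232494 ≈ -482.18*I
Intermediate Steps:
R(Z, g) = -694 + Z² + 362*g (R(Z, g) = 362*g + (Z*Z - 694) = 362*g + (Z² - 694) = 362*g + (-694 + Z²) = -694 + Z² + 362*g)
d = I*√232494 (d = √((-694 + (-339)² + 362*(-599)) - 129883) = √((-694 + 114921 - 216838) - 129883) = √(-102611 - 129883) = √(-232494) = I*√232494 ≈ 482.18*I)
-d = -I*√232494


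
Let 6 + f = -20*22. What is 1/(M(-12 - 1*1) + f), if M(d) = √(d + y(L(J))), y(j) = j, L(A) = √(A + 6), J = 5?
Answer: -1/(446 - I*√(13 - √11)) ≈ -0.002242 - 1.5643e-5*I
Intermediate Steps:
L(A) = √(6 + A)
M(d) = √(d + √11) (M(d) = √(d + √(6 + 5)) = √(d + √11))
f = -446 (f = -6 - 20*22 = -6 - 440 = -446)
1/(M(-12 - 1*1) + f) = 1/(√((-12 - 1*1) + √11) - 446) = 1/(√((-12 - 1) + √11) - 446) = 1/(√(-13 + √11) - 446) = 1/(-446 + √(-13 + √11))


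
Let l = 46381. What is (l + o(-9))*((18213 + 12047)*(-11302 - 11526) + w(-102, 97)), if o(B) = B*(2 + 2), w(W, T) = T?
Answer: -32013975856135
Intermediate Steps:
o(B) = 4*B (o(B) = B*4 = 4*B)
(l + o(-9))*((18213 + 12047)*(-11302 - 11526) + w(-102, 97)) = (46381 + 4*(-9))*((18213 + 12047)*(-11302 - 11526) + 97) = (46381 - 36)*(30260*(-22828) + 97) = 46345*(-690775280 + 97) = 46345*(-690775183) = -32013975856135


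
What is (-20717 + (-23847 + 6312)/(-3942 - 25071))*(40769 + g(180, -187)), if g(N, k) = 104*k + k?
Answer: -4234160169108/9671 ≈ -4.3782e+8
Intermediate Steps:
g(N, k) = 105*k
(-20717 + (-23847 + 6312)/(-3942 - 25071))*(40769 + g(180, -187)) = (-20717 + (-23847 + 6312)/(-3942 - 25071))*(40769 + 105*(-187)) = (-20717 - 17535/(-29013))*(40769 - 19635) = (-20717 - 17535*(-1/29013))*21134 = (-20717 + 5845/9671)*21134 = -200348262/9671*21134 = -4234160169108/9671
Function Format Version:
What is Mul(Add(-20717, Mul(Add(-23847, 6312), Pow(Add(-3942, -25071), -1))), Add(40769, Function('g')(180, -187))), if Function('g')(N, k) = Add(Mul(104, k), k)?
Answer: Rational(-4234160169108, 9671) ≈ -4.3782e+8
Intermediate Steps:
Function('g')(N, k) = Mul(105, k)
Mul(Add(-20717, Mul(Add(-23847, 6312), Pow(Add(-3942, -25071), -1))), Add(40769, Function('g')(180, -187))) = Mul(Add(-20717, Mul(Add(-23847, 6312), Pow(Add(-3942, -25071), -1))), Add(40769, Mul(105, -187))) = Mul(Add(-20717, Mul(-17535, Pow(-29013, -1))), Add(40769, -19635)) = Mul(Add(-20717, Mul(-17535, Rational(-1, 29013))), 21134) = Mul(Add(-20717, Rational(5845, 9671)), 21134) = Mul(Rational(-200348262, 9671), 21134) = Rational(-4234160169108, 9671)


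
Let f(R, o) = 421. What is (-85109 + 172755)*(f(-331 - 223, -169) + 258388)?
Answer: 22683573614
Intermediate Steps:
(-85109 + 172755)*(f(-331 - 223, -169) + 258388) = (-85109 + 172755)*(421 + 258388) = 87646*258809 = 22683573614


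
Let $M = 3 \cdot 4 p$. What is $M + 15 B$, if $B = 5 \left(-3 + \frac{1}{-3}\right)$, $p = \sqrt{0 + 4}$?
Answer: $-226$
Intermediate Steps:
$p = 2$ ($p = \sqrt{4} = 2$)
$M = 24$ ($M = 3 \cdot 4 \cdot 2 = 12 \cdot 2 = 24$)
$B = - \frac{50}{3}$ ($B = 5 \left(-3 - \frac{1}{3}\right) = 5 \left(- \frac{10}{3}\right) = - \frac{50}{3} \approx -16.667$)
$M + 15 B = 24 + 15 \left(- \frac{50}{3}\right) = 24 - 250 = -226$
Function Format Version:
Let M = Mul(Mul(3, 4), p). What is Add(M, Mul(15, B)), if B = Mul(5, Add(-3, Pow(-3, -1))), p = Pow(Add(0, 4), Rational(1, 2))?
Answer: -226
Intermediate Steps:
p = 2 (p = Pow(4, Rational(1, 2)) = 2)
M = 24 (M = Mul(Mul(3, 4), 2) = Mul(12, 2) = 24)
B = Rational(-50, 3) (B = Mul(5, Add(-3, Rational(-1, 3))) = Mul(5, Rational(-10, 3)) = Rational(-50, 3) ≈ -16.667)
Add(M, Mul(15, B)) = Add(24, Mul(15, Rational(-50, 3))) = Add(24, -250) = -226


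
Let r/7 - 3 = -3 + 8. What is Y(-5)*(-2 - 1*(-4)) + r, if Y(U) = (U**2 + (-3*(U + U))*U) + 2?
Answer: -190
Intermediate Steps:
Y(U) = 2 - 5*U**2 (Y(U) = (U**2 + (-6*U)*U) + 2 = (U**2 - 6*U**2) + 2 = -5*U**2 + 2 = 2 - 5*U**2)
r = 56 (r = 21 + 7*(-3 + 8) = 21 + 7*5 = 21 + 35 = 56)
Y(-5)*(-2 - 1*(-4)) + r = (2 - 5*(-5)**2)*(-2 - 1*(-4)) + 56 = (2 - 5*25)*(-2 + 4) + 56 = (2 - 125)*2 + 56 = -123*2 + 56 = -246 + 56 = -190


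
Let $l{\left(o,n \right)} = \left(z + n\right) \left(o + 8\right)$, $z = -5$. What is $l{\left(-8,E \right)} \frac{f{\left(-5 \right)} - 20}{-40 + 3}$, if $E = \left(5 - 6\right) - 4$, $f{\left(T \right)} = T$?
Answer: $0$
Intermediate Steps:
$E = -5$ ($E = -1 - 4 = -5$)
$l{\left(o,n \right)} = \left(-5 + n\right) \left(8 + o\right)$ ($l{\left(o,n \right)} = \left(-5 + n\right) \left(o + 8\right) = \left(-5 + n\right) \left(8 + o\right)$)
$l{\left(-8,E \right)} \frac{f{\left(-5 \right)} - 20}{-40 + 3} = \left(-40 - -40 + 8 \left(-5\right) - -40\right) \frac{-5 - 20}{-40 + 3} = \left(-40 + 40 - 40 + 40\right) \left(- \frac{25}{-37}\right) = 0 \left(\left(-25\right) \left(- \frac{1}{37}\right)\right) = 0 \cdot \frac{25}{37} = 0$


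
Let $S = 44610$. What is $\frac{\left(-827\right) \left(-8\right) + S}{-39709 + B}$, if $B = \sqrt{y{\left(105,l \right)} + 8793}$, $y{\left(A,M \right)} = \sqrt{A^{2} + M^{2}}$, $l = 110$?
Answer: $- \frac{51226}{39709 - \sqrt{8793 + 25 \sqrt{37}}} \approx -1.2931$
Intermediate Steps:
$B = \sqrt{8793 + 25 \sqrt{37}}$ ($B = \sqrt{\sqrt{105^{2} + 110^{2}} + 8793} = \sqrt{\sqrt{11025 + 12100} + 8793} = \sqrt{\sqrt{23125} + 8793} = \sqrt{25 \sqrt{37} + 8793} = \sqrt{8793 + 25 \sqrt{37}} \approx 94.578$)
$\frac{\left(-827\right) \left(-8\right) + S}{-39709 + B} = \frac{\left(-827\right) \left(-8\right) + 44610}{-39709 + \sqrt{8793 + 25 \sqrt{37}}} = \frac{6616 + 44610}{-39709 + \sqrt{8793 + 25 \sqrt{37}}} = \frac{51226}{-39709 + \sqrt{8793 + 25 \sqrt{37}}}$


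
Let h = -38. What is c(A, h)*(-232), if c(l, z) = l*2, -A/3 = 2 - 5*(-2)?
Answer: 16704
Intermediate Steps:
A = -36 (A = -3*(2 - 5*(-2)) = -3*(2 + 10) = -3*12 = -36)
c(l, z) = 2*l
c(A, h)*(-232) = (2*(-36))*(-232) = -72*(-232) = 16704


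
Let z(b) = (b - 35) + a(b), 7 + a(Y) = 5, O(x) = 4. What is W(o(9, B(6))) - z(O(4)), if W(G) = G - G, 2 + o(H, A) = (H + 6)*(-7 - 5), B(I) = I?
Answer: 33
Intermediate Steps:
o(H, A) = -74 - 12*H (o(H, A) = -2 + (H + 6)*(-7 - 5) = -2 + (6 + H)*(-12) = -2 + (-72 - 12*H) = -74 - 12*H)
a(Y) = -2 (a(Y) = -7 + 5 = -2)
W(G) = 0
z(b) = -37 + b (z(b) = (b - 35) - 2 = (-35 + b) - 2 = -37 + b)
W(o(9, B(6))) - z(O(4)) = 0 - (-37 + 4) = 0 - 1*(-33) = 0 + 33 = 33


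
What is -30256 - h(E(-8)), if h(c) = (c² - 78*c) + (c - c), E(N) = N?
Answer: -30944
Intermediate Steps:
h(c) = c² - 78*c (h(c) = (c² - 78*c) + 0 = c² - 78*c)
-30256 - h(E(-8)) = -30256 - (-8)*(-78 - 8) = -30256 - (-8)*(-86) = -30256 - 1*688 = -30256 - 688 = -30944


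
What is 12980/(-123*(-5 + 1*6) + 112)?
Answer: -1180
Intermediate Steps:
12980/(-123*(-5 + 1*6) + 112) = 12980/(-123*(-5 + 6) + 112) = 12980/(-123*1 + 112) = 12980/(-123 + 112) = 12980/(-11) = 12980*(-1/11) = -1180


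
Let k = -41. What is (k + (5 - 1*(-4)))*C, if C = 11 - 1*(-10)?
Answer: -672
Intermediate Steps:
C = 21 (C = 11 + 10 = 21)
(k + (5 - 1*(-4)))*C = (-41 + (5 - 1*(-4)))*21 = (-41 + (5 + 4))*21 = (-41 + 9)*21 = -32*21 = -672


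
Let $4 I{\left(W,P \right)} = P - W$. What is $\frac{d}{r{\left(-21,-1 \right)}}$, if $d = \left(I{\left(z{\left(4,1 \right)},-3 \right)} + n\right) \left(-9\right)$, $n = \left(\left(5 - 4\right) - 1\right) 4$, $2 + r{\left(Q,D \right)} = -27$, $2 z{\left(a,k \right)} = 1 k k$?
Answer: $- \frac{63}{232} \approx -0.27155$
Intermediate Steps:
$z{\left(a,k \right)} = \frac{k^{2}}{2}$ ($z{\left(a,k \right)} = \frac{1 k k}{2} = \frac{k k}{2} = \frac{k^{2}}{2}$)
$r{\left(Q,D \right)} = -29$ ($r{\left(Q,D \right)} = -2 - 27 = -29$)
$I{\left(W,P \right)} = - \frac{W}{4} + \frac{P}{4}$ ($I{\left(W,P \right)} = \frac{P - W}{4} = - \frac{W}{4} + \frac{P}{4}$)
$n = 0$ ($n = \left(1 - 1\right) 4 = 0 \cdot 4 = 0$)
$d = \frac{63}{8}$ ($d = \left(\left(- \frac{\frac{1}{2} \cdot 1^{2}}{4} + \frac{1}{4} \left(-3\right)\right) + 0\right) \left(-9\right) = \left(\left(- \frac{\frac{1}{2} \cdot 1}{4} - \frac{3}{4}\right) + 0\right) \left(-9\right) = \left(\left(\left(- \frac{1}{4}\right) \frac{1}{2} - \frac{3}{4}\right) + 0\right) \left(-9\right) = \left(\left(- \frac{1}{8} - \frac{3}{4}\right) + 0\right) \left(-9\right) = \left(- \frac{7}{8} + 0\right) \left(-9\right) = \left(- \frac{7}{8}\right) \left(-9\right) = \frac{63}{8} \approx 7.875$)
$\frac{d}{r{\left(-21,-1 \right)}} = \frac{63}{8 \left(-29\right)} = \frac{63}{8} \left(- \frac{1}{29}\right) = - \frac{63}{232}$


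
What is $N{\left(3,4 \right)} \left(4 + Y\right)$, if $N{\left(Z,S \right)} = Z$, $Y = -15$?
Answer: $-33$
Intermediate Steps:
$N{\left(3,4 \right)} \left(4 + Y\right) = 3 \left(4 - 15\right) = 3 \left(-11\right) = -33$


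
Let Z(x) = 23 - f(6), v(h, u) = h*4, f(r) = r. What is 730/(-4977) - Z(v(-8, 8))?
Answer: -85339/4977 ≈ -17.147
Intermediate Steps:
v(h, u) = 4*h
Z(x) = 17 (Z(x) = 23 - 1*6 = 23 - 6 = 17)
730/(-4977) - Z(v(-8, 8)) = 730/(-4977) - 1*17 = 730*(-1/4977) - 17 = -730/4977 - 17 = -85339/4977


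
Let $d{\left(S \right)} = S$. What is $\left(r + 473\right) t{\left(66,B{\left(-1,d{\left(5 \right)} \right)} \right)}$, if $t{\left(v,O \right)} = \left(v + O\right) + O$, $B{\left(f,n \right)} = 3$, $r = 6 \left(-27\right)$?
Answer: $22392$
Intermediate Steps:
$r = -162$
$t{\left(v,O \right)} = v + 2 O$ ($t{\left(v,O \right)} = \left(O + v\right) + O = v + 2 O$)
$\left(r + 473\right) t{\left(66,B{\left(-1,d{\left(5 \right)} \right)} \right)} = \left(-162 + 473\right) \left(66 + 2 \cdot 3\right) = 311 \left(66 + 6\right) = 311 \cdot 72 = 22392$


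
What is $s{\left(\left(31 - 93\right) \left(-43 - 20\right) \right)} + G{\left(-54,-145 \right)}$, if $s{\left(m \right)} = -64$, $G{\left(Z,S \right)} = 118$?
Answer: $54$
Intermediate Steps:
$s{\left(\left(31 - 93\right) \left(-43 - 20\right) \right)} + G{\left(-54,-145 \right)} = -64 + 118 = 54$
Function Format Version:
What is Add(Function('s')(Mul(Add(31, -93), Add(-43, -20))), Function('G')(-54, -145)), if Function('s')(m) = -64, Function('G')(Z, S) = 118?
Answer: 54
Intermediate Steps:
Add(Function('s')(Mul(Add(31, -93), Add(-43, -20))), Function('G')(-54, -145)) = Add(-64, 118) = 54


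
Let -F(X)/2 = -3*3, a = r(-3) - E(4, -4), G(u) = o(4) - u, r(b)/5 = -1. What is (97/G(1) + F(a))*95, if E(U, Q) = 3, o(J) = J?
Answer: 14345/3 ≈ 4781.7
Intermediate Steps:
r(b) = -5 (r(b) = 5*(-1) = -5)
G(u) = 4 - u
a = -8 (a = -5 - 1*3 = -5 - 3 = -8)
F(X) = 18 (F(X) = -(-6)*3 = -2*(-9) = 18)
(97/G(1) + F(a))*95 = (97/(4 - 1*1) + 18)*95 = (97/(4 - 1) + 18)*95 = (97/3 + 18)*95 = (151/3)*95 = 14345/3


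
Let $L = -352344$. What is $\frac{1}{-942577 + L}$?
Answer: $- \frac{1}{1294921} \approx -7.7225 \cdot 10^{-7}$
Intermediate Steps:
$\frac{1}{-942577 + L} = \frac{1}{-942577 - 352344} = \frac{1}{-1294921} = - \frac{1}{1294921}$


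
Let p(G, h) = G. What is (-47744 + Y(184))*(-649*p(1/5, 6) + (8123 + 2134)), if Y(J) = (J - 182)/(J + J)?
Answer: -22241597161/46 ≈ -4.8351e+8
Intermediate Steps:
Y(J) = (-182 + J)/(2*J) (Y(J) = (-182 + J)/((2*J)) = (-182 + J)*(1/(2*J)) = (-182 + J)/(2*J))
(-47744 + Y(184))*(-649*p(1/5, 6) + (8123 + 2134)) = (-47744 + (1/2)*(-182 + 184)/184)*(-649/5 + (8123 + 2134)) = (-47744 + (1/2)*(1/184)*2)*(-649*1/5 + 10257) = (-47744 + 1/184)*(-649/5 + 10257) = -8784895/184*50636/5 = -22241597161/46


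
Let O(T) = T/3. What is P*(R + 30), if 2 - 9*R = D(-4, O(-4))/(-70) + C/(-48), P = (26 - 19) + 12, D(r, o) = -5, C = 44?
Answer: 435461/756 ≈ 576.01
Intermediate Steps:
O(T) = T/3 (O(T) = T*(⅓) = T/3)
P = 19 (P = 7 + 12 = 19)
R = 239/756 (R = 2/9 - (-5/(-70) + 44/(-48))/9 = 2/9 - (-5*(-1/70) + 44*(-1/48))/9 = 2/9 - (1/14 - 11/12)/9 = 2/9 - ⅑*(-71/84) = 2/9 + 71/756 = 239/756 ≈ 0.31614)
P*(R + 30) = 19*(239/756 + 30) = 19*(22919/756) = 435461/756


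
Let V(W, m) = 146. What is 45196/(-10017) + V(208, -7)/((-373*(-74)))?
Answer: -623018755/138244617 ≈ -4.5066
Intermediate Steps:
45196/(-10017) + V(208, -7)/((-373*(-74))) = 45196/(-10017) + 146/((-373*(-74))) = 45196*(-1/10017) + 146/27602 = -45196/10017 + 146*(1/27602) = -45196/10017 + 73/13801 = -623018755/138244617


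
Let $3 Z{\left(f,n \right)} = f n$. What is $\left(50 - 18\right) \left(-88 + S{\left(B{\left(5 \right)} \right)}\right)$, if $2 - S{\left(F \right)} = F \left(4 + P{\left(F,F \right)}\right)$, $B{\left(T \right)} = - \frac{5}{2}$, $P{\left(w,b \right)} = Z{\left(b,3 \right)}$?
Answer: $-2632$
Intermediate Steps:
$Z{\left(f,n \right)} = \frac{f n}{3}$
$P{\left(w,b \right)} = b$ ($P{\left(w,b \right)} = \frac{1}{3} b 3 = b$)
$B{\left(T \right)} = - \frac{5}{2}$ ($B{\left(T \right)} = \left(-5\right) \frac{1}{2} = - \frac{5}{2}$)
$S{\left(F \right)} = 2 - F \left(4 + F\right)$
$\left(50 - 18\right) \left(-88 + S{\left(B{\left(5 \right)} \right)}\right) = \left(50 - 18\right) \left(-88 - - \frac{23}{4}\right) = \left(50 - 18\right) \left(-88 + \left(2 - \frac{25}{4} + 10\right)\right) = 32 \left(-88 + \left(2 - \frac{25}{4} + 10\right)\right) = 32 \left(-88 + \frac{23}{4}\right) = 32 \left(- \frac{329}{4}\right) = -2632$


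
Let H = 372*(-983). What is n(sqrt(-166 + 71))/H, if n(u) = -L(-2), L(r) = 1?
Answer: 1/365676 ≈ 2.7347e-6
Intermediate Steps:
H = -365676
n(u) = -1 (n(u) = -1*1 = -1)
n(sqrt(-166 + 71))/H = -1/(-365676) = -1*(-1/365676) = 1/365676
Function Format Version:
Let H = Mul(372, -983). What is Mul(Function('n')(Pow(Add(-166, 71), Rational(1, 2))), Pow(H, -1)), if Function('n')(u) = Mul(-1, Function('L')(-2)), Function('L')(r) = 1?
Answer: Rational(1, 365676) ≈ 2.7347e-6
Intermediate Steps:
H = -365676
Function('n')(u) = -1 (Function('n')(u) = Mul(-1, 1) = -1)
Mul(Function('n')(Pow(Add(-166, 71), Rational(1, 2))), Pow(H, -1)) = Mul(-1, Pow(-365676, -1)) = Mul(-1, Rational(-1, 365676)) = Rational(1, 365676)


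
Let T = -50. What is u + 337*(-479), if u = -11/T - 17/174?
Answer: -351094759/2175 ≈ -1.6142e+5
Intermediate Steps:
u = 266/2175 (u = -11/(-50) - 17/174 = -11*(-1/50) - 17*1/174 = 11/50 - 17/174 = 266/2175 ≈ 0.12230)
u + 337*(-479) = 266/2175 + 337*(-479) = 266/2175 - 161423 = -351094759/2175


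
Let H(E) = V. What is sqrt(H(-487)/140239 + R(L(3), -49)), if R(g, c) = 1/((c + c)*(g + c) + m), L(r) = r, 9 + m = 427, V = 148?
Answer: sqrt(4962962896158)/62801574 ≈ 0.035473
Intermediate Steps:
m = 418 (m = -9 + 427 = 418)
H(E) = 148
R(g, c) = 1/(418 + 2*c*(c + g)) (R(g, c) = 1/((c + c)*(g + c) + 418) = 1/((2*c)*(c + g) + 418) = 1/(2*c*(c + g) + 418) = 1/(418 + 2*c*(c + g)))
sqrt(H(-487)/140239 + R(L(3), -49)) = sqrt(148/140239 + 1/(2*(209 + (-49)**2 - 49*3))) = sqrt(148*(1/140239) + 1/(2*(209 + 2401 - 147))) = sqrt(148/140239 + (1/2)/2463) = sqrt(148/140239 + (1/2)*(1/2463)) = sqrt(148/140239 + 1/4926) = sqrt(869287/690817314) = sqrt(4962962896158)/62801574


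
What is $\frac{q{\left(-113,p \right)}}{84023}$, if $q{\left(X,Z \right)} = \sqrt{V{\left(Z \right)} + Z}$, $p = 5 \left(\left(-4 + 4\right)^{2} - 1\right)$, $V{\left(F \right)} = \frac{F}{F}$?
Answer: $\frac{2 i}{84023} \approx 2.3803 \cdot 10^{-5} i$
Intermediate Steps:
$V{\left(F \right)} = 1$
$p = -5$ ($p = 5 \left(0^{2} - 1\right) = 5 \left(0 - 1\right) = 5 \left(-1\right) = -5$)
$q{\left(X,Z \right)} = \sqrt{1 + Z}$
$\frac{q{\left(-113,p \right)}}{84023} = \frac{\sqrt{1 - 5}}{84023} = \sqrt{-4} \cdot \frac{1}{84023} = 2 i \frac{1}{84023} = \frac{2 i}{84023}$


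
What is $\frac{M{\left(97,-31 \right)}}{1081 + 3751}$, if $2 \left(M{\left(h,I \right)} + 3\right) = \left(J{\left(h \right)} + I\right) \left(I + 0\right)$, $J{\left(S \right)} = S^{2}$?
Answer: $- \frac{72681}{2416} \approx -30.083$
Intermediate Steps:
$M{\left(h,I \right)} = -3 + \frac{I \left(I + h^{2}\right)}{2}$ ($M{\left(h,I \right)} = -3 + \frac{\left(h^{2} + I\right) \left(I + 0\right)}{2} = -3 + \frac{\left(I + h^{2}\right) I}{2} = -3 + \frac{I \left(I + h^{2}\right)}{2}$)
$\frac{M{\left(97,-31 \right)}}{1081 + 3751} = \frac{-3 + \frac{\left(-31\right)^{2}}{2} + \frac{1}{2} \left(-31\right) 97^{2}}{1081 + 3751} = \frac{-3 + \frac{1}{2} \cdot 961 + \frac{1}{2} \left(-31\right) 9409}{4832} = \left(-3 + \frac{961}{2} - \frac{291679}{2}\right) \frac{1}{4832} = \left(-145362\right) \frac{1}{4832} = - \frac{72681}{2416}$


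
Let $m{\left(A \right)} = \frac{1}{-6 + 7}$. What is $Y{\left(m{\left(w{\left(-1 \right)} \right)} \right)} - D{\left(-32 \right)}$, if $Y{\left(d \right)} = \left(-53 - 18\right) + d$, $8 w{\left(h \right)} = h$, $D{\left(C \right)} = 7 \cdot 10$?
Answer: $-140$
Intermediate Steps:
$D{\left(C \right)} = 70$
$w{\left(h \right)} = \frac{h}{8}$
$m{\left(A \right)} = 1$ ($m{\left(A \right)} = 1^{-1} = 1$)
$Y{\left(d \right)} = -71 + d$
$Y{\left(m{\left(w{\left(-1 \right)} \right)} \right)} - D{\left(-32 \right)} = \left(-71 + 1\right) - 70 = -70 - 70 = -140$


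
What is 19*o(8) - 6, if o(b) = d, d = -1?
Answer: -25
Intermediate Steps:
o(b) = -1
19*o(8) - 6 = 19*(-1) - 6 = -19 - 6 = -25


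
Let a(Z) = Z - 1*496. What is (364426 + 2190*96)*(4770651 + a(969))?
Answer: 2741802744584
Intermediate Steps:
a(Z) = -496 + Z (a(Z) = Z - 496 = -496 + Z)
(364426 + 2190*96)*(4770651 + a(969)) = (364426 + 2190*96)*(4770651 + (-496 + 969)) = (364426 + 210240)*(4770651 + 473) = 574666*4771124 = 2741802744584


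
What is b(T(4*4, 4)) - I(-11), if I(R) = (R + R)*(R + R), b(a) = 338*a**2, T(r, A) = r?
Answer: 86044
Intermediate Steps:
I(R) = 4*R**2 (I(R) = (2*R)*(2*R) = 4*R**2)
b(T(4*4, 4)) - I(-11) = 338*(4*4)**2 - 4*(-11)**2 = 338*16**2 - 4*121 = 338*256 - 1*484 = 86528 - 484 = 86044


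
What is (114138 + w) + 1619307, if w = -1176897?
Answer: 556548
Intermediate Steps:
(114138 + w) + 1619307 = (114138 - 1176897) + 1619307 = -1062759 + 1619307 = 556548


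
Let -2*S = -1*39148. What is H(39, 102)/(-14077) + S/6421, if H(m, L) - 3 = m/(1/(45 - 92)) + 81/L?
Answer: 9767809985/3073206178 ≈ 3.1784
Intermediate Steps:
H(m, L) = 3 - 47*m + 81/L (H(m, L) = 3 + (m/(1/(45 - 92)) + 81/L) = 3 + (m/(1/(-47)) + 81/L) = 3 + (m/(-1/47) + 81/L) = 3 + (m*(-47) + 81/L) = 3 + (-47*m + 81/L) = 3 - 47*m + 81/L)
S = 19574 (S = -(-1)*39148/2 = -½*(-39148) = 19574)
H(39, 102)/(-14077) + S/6421 = (3 - 47*39 + 81/102)/(-14077) + 19574/6421 = (3 - 1833 + 81*(1/102))*(-1/14077) + 19574*(1/6421) = (3 - 1833 + 27/34)*(-1/14077) + 19574/6421 = -62193/34*(-1/14077) + 19574/6421 = 62193/478618 + 19574/6421 = 9767809985/3073206178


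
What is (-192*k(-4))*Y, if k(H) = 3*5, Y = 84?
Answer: -241920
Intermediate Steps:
k(H) = 15
(-192*k(-4))*Y = -192*15*84 = -2880*84 = -241920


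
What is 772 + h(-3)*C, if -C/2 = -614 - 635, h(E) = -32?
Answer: -79164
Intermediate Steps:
C = 2498 (C = -2*(-614 - 635) = -2*(-1249) = 2498)
772 + h(-3)*C = 772 - 32*2498 = 772 - 79936 = -79164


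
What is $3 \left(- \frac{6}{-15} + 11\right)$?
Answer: $\frac{171}{5} \approx 34.2$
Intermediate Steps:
$3 \left(- \frac{6}{-15} + 11\right) = 3 \left(\left(-6\right) \left(- \frac{1}{15}\right) + 11\right) = 3 \left(\frac{2}{5} + 11\right) = 3 \cdot \frac{57}{5} = \frac{171}{5}$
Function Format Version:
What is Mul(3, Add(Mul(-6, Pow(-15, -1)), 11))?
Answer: Rational(171, 5) ≈ 34.200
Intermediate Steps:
Mul(3, Add(Mul(-6, Pow(-15, -1)), 11)) = Mul(3, Add(Mul(-6, Rational(-1, 15)), 11)) = Mul(3, Add(Rational(2, 5), 11)) = Mul(3, Rational(57, 5)) = Rational(171, 5)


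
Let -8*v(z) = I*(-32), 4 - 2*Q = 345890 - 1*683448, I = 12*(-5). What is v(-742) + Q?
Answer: 168541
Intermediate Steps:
I = -60
Q = 168781 (Q = 2 - (345890 - 1*683448)/2 = 2 - (345890 - 683448)/2 = 2 - ½*(-337558) = 2 + 168779 = 168781)
v(z) = -240 (v(z) = -(-15)*(-32)/2 = -⅛*1920 = -240)
v(-742) + Q = -240 + 168781 = 168541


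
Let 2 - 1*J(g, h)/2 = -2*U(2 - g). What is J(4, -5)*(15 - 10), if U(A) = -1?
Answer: 0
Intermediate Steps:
J(g, h) = 0 (J(g, h) = 4 - (-4)*(-1) = 4 - 2*2 = 4 - 4 = 0)
J(4, -5)*(15 - 10) = 0*(15 - 10) = 0*5 = 0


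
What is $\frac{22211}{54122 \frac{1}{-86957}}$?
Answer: $- \frac{1931401927}{54122} \approx -35686.0$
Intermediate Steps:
$\frac{22211}{54122 \frac{1}{-86957}} = \frac{22211}{54122 \left(- \frac{1}{86957}\right)} = \frac{22211}{- \frac{54122}{86957}} = 22211 \left(- \frac{86957}{54122}\right) = - \frac{1931401927}{54122}$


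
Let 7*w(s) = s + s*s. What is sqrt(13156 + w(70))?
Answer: sqrt(13866) ≈ 117.75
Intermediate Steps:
w(s) = s/7 + s**2/7 (w(s) = (s + s*s)/7 = (s + s**2)/7 = s/7 + s**2/7)
sqrt(13156 + w(70)) = sqrt(13156 + (1/7)*70*(1 + 70)) = sqrt(13156 + (1/7)*70*71) = sqrt(13156 + 710) = sqrt(13866)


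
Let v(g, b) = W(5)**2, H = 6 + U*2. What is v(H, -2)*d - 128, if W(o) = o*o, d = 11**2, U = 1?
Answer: 75497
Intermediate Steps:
d = 121
W(o) = o**2
H = 8 (H = 6 + 1*2 = 6 + 2 = 8)
v(g, b) = 625 (v(g, b) = (5**2)**2 = 25**2 = 625)
v(H, -2)*d - 128 = 625*121 - 128 = 75625 - 128 = 75497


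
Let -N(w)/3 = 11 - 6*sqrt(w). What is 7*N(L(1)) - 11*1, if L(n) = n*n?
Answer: -116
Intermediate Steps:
L(n) = n**2
N(w) = -33 + 18*sqrt(w) (N(w) = -3*(11 - 6*sqrt(w)) = -33 + 18*sqrt(w))
7*N(L(1)) - 11*1 = 7*(-33 + 18*sqrt(1**2)) - 11*1 = 7*(-33 + 18*sqrt(1)) - 11 = 7*(-33 + 18*1) - 11 = 7*(-33 + 18) - 11 = 7*(-15) - 11 = -105 - 11 = -116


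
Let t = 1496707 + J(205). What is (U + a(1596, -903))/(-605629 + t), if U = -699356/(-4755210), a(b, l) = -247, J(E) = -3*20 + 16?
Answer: -586918757/2118526893570 ≈ -0.00027704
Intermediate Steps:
J(E) = -44 (J(E) = -60 + 16 = -44)
t = 1496663 (t = 1496707 - 44 = 1496663)
U = 349678/2377605 (U = -699356*(-1/4755210) = 349678/2377605 ≈ 0.14707)
(U + a(1596, -903))/(-605629 + t) = (349678/2377605 - 247)/(-605629 + 1496663) = -586918757/2377605/891034 = -586918757/2377605*1/891034 = -586918757/2118526893570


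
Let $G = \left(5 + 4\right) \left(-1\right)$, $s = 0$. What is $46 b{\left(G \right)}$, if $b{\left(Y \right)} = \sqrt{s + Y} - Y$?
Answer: $414 + 138 i \approx 414.0 + 138.0 i$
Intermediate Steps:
$G = -9$ ($G = 9 \left(-1\right) = -9$)
$b{\left(Y \right)} = \sqrt{Y} - Y$ ($b{\left(Y \right)} = \sqrt{0 + Y} - Y = \sqrt{Y} - Y$)
$46 b{\left(G \right)} = 46 \left(\sqrt{-9} - -9\right) = 46 \left(3 i + 9\right) = 46 \left(9 + 3 i\right) = 414 + 138 i$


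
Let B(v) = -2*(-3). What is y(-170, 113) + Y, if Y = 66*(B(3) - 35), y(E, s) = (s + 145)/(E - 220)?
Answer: -124453/65 ≈ -1914.7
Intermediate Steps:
B(v) = 6
y(E, s) = (145 + s)/(-220 + E)
Y = -1914 (Y = 66*(6 - 35) = 66*(-29) = -1914)
y(-170, 113) + Y = (145 + 113)/(-220 - 170) - 1914 = 258/(-390) - 1914 = -1/390*258 - 1914 = -43/65 - 1914 = -124453/65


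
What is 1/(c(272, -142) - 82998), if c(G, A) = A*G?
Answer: -1/121622 ≈ -8.2222e-6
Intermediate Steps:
1/(c(272, -142) - 82998) = 1/(-142*272 - 82998) = 1/(-38624 - 82998) = 1/(-121622) = -1/121622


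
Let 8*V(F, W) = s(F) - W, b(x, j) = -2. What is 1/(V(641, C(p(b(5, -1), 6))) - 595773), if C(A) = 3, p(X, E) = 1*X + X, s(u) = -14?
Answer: -8/4766201 ≈ -1.6785e-6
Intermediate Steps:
p(X, E) = 2*X (p(X, E) = X + X = 2*X)
V(F, W) = -7/4 - W/8 (V(F, W) = (-14 - W)/8 = -7/4 - W/8)
1/(V(641, C(p(b(5, -1), 6))) - 595773) = 1/((-7/4 - 1/8*3) - 595773) = 1/((-7/4 - 3/8) - 595773) = 1/(-17/8 - 595773) = 1/(-4766201/8) = -8/4766201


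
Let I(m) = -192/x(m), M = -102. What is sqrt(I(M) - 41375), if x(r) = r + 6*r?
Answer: I*sqrt(585907567)/119 ≈ 203.41*I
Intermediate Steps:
x(r) = 7*r
I(m) = -192/(7*m) (I(m) = -192*1/(7*m) = -192/(7*m))
sqrt(I(M) - 41375) = sqrt(-192/7/(-102) - 41375) = sqrt(-192/7*(-1/102) - 41375) = sqrt(32/119 - 41375) = sqrt(-4923593/119) = I*sqrt(585907567)/119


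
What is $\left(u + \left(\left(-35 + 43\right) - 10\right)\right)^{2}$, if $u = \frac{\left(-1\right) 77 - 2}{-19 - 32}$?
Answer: $\frac{529}{2601} \approx 0.20338$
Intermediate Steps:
$u = \frac{79}{51}$ ($u = \frac{-77 - 2}{-51} = \left(-79\right) \left(- \frac{1}{51}\right) = \frac{79}{51} \approx 1.549$)
$\left(u + \left(\left(-35 + 43\right) - 10\right)\right)^{2} = \left(\frac{79}{51} + \left(\left(-35 + 43\right) - 10\right)\right)^{2} = \left(\frac{79}{51} + \left(8 - 10\right)\right)^{2} = \left(\frac{79}{51} - 2\right)^{2} = \left(- \frac{23}{51}\right)^{2} = \frac{529}{2601}$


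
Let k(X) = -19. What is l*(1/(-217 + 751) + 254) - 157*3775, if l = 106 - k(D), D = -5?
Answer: -299533825/534 ≈ -5.6093e+5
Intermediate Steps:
l = 125 (l = 106 - 1*(-19) = 106 + 19 = 125)
l*(1/(-217 + 751) + 254) - 157*3775 = 125*(1/(-217 + 751) + 254) - 157*3775 = 125*(1/534 + 254) - 592675 = 125*(135637/534) - 592675 = 16954625/534 - 592675 = -299533825/534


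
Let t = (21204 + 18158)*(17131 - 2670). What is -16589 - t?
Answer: -569230471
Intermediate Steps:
t = 569213882 (t = 39362*14461 = 569213882)
-16589 - t = -16589 - 1*569213882 = -16589 - 569213882 = -569230471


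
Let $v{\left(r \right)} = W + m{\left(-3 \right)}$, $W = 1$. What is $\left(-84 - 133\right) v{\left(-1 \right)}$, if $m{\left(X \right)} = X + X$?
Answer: $1085$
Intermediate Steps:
$m{\left(X \right)} = 2 X$
$v{\left(r \right)} = -5$ ($v{\left(r \right)} = 1 + 2 \left(-3\right) = 1 - 6 = -5$)
$\left(-84 - 133\right) v{\left(-1 \right)} = \left(-84 - 133\right) \left(-5\right) = \left(-217\right) \left(-5\right) = 1085$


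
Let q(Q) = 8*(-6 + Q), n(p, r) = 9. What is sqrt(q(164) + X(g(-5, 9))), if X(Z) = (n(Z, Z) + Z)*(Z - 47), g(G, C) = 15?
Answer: 4*sqrt(31) ≈ 22.271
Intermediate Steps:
q(Q) = -48 + 8*Q
X(Z) = (-47 + Z)*(9 + Z) (X(Z) = (9 + Z)*(Z - 47) = (9 + Z)*(-47 + Z) = (-47 + Z)*(9 + Z))
sqrt(q(164) + X(g(-5, 9))) = sqrt((-48 + 8*164) + (-423 + 15**2 - 38*15)) = sqrt((-48 + 1312) + (-423 + 225 - 570)) = sqrt(1264 - 768) = sqrt(496) = 4*sqrt(31)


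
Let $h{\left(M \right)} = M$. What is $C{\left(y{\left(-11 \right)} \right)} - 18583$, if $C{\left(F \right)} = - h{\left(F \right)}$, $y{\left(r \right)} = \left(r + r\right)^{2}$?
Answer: $-19067$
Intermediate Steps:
$y{\left(r \right)} = 4 r^{2}$ ($y{\left(r \right)} = \left(2 r\right)^{2} = 4 r^{2}$)
$C{\left(F \right)} = - F$
$C{\left(y{\left(-11 \right)} \right)} - 18583 = - 4 \left(-11\right)^{2} - 18583 = - 4 \cdot 121 - 18583 = \left(-1\right) 484 - 18583 = -484 - 18583 = -19067$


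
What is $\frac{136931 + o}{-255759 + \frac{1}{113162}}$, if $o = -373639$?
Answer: $\frac{26786350696}{28942199957} \approx 0.92551$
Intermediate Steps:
$\frac{136931 + o}{-255759 + \frac{1}{113162}} = \frac{136931 - 373639}{-255759 + \frac{1}{113162}} = - \frac{236708}{-255759 + \frac{1}{113162}} = - \frac{236708}{- \frac{28942199957}{113162}} = \left(-236708\right) \left(- \frac{113162}{28942199957}\right) = \frac{26786350696}{28942199957}$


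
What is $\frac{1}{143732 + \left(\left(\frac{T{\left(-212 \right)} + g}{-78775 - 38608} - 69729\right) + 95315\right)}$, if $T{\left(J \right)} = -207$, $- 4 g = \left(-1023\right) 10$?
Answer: $\frac{234766}{39750104887} \approx 5.906 \cdot 10^{-6}$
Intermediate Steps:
$g = \frac{5115}{2}$ ($g = - \frac{\left(-1023\right) 10}{4} = \left(- \frac{1}{4}\right) \left(-10230\right) = \frac{5115}{2} \approx 2557.5$)
$\frac{1}{143732 + \left(\left(\frac{T{\left(-212 \right)} + g}{-78775 - 38608} - 69729\right) + 95315\right)} = \frac{1}{143732 + \left(\left(\frac{-207 + \frac{5115}{2}}{-78775 - 38608} - 69729\right) + 95315\right)} = \frac{1}{143732 + \left(\left(\frac{4701}{2 \left(-117383\right)} - 69729\right) + 95315\right)} = \frac{1}{143732 + \left(\left(\frac{4701}{2} \left(- \frac{1}{117383}\right) - 69729\right) + 95315\right)} = \frac{1}{143732 + \left(\left(- \frac{4701}{234766} - 69729\right) + 95315\right)} = \frac{1}{143732 + \left(- \frac{16370003115}{234766} + 95315\right)} = \frac{1}{143732 + \frac{6006718175}{234766}} = \frac{1}{\frac{39750104887}{234766}} = \frac{234766}{39750104887}$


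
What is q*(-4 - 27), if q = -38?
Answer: 1178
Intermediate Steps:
q*(-4 - 27) = -38*(-4 - 27) = -38*(-31) = 1178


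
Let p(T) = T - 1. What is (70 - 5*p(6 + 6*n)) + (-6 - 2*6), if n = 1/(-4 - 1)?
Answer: 33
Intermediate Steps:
n = -⅕ (n = 1/(-5) = -⅕ ≈ -0.20000)
p(T) = -1 + T
(70 - 5*p(6 + 6*n)) + (-6 - 2*6) = (70 - 5*(-1 + (6 + 6*(-⅕)))) + (-6 - 2*6) = (70 - 5*(-1 + (6 - 6/5))) + (-6 - 12) = (70 - 5*(-1 + 24/5)) - 18 = (70 - 5*19/5) - 18 = (70 - 19) - 18 = 51 - 18 = 33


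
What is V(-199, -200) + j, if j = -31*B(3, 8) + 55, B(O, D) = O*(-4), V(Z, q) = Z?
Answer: 228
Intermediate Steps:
B(O, D) = -4*O
j = 427 (j = -(-124)*3 + 55 = -31*(-12) + 55 = 372 + 55 = 427)
V(-199, -200) + j = -199 + 427 = 228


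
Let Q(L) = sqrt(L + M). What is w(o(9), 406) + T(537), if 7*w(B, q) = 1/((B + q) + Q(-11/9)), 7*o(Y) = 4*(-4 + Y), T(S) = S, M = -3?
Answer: 19794170652/36860629 - 21*I*sqrt(38)/73721258 ≈ 537.0 - 1.756e-6*I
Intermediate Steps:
Q(L) = sqrt(-3 + L) (Q(L) = sqrt(L - 3) = sqrt(-3 + L))
o(Y) = -16/7 + 4*Y/7 (o(Y) = (4*(-4 + Y))/7 = (-16 + 4*Y)/7 = -16/7 + 4*Y/7)
w(B, q) = 1/(7*(B + q + I*sqrt(38)/3)) (w(B, q) = 1/(7*((B + q) + sqrt(-3 - 11/9))) = 1/(7*((B + q) + sqrt(-38/9))) = 1/(7*((B + q) + I*sqrt(38)/3)) = 1/(7*(B + q + I*sqrt(38)/3)))
w(o(9), 406) + T(537) = 3/(7*(3*(-16/7 + (4/7)*9) + 3*406 + I*sqrt(38))) + 537 = 3/(7*(3*(-16/7 + 36/7) + 1218 + I*sqrt(38))) + 537 = 3/(7*(3*(20/7) + 1218 + I*sqrt(38))) + 537 = 3/(7*(60/7 + 1218 + I*sqrt(38))) + 537 = 3/(7*(8586/7 + I*sqrt(38))) + 537 = 537 + 3/(7*(8586/7 + I*sqrt(38)))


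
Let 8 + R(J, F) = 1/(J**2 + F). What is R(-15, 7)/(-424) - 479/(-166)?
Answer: 447417/154048 ≈ 2.9044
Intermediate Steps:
R(J, F) = -8 + 1/(F + J**2) (R(J, F) = -8 + 1/(J**2 + F) = -8 + 1/(F + J**2))
R(-15, 7)/(-424) - 479/(-166) = ((1 - 8*7 - 8*(-15)**2)/(7 + (-15)**2))/(-424) - 479/(-166) = ((1 - 56 - 8*225)/(7 + 225))*(-1/424) - 479*(-1/166) = ((1 - 56 - 1800)/232)*(-1/424) + 479/166 = ((1/232)*(-1855))*(-1/424) + 479/166 = -1855/232*(-1/424) + 479/166 = 35/1856 + 479/166 = 447417/154048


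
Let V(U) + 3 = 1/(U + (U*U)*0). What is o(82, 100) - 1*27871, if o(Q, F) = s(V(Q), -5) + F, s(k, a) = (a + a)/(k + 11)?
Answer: -18246367/657 ≈ -27772.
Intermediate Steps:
V(U) = -3 + 1/U (V(U) = -3 + 1/(U + (U*U)*0) = -3 + 1/(U + U²*0) = -3 + 1/(U + 0) = -3 + 1/U)
s(k, a) = 2*a/(11 + k) (s(k, a) = (2*a)/(11 + k) = 2*a/(11 + k))
o(Q, F) = F - 10/(8 + 1/Q) (o(Q, F) = 2*(-5)/(11 + (-3 + 1/Q)) + F = 2*(-5)/(8 + 1/Q) + F = -10/(8 + 1/Q) + F = F - 10/(8 + 1/Q))
o(82, 100) - 1*27871 = (100 - 10/(8 + 1/82)) - 1*27871 = (100 - 10/(8 + 1/82)) - 27871 = (100 - 10/657/82) - 27871 = (100 - 10*82/657) - 27871 = (100 - 820/657) - 27871 = 64880/657 - 27871 = -18246367/657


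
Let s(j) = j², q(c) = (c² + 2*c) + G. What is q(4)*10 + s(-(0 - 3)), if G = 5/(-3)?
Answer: 697/3 ≈ 232.33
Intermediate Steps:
G = -5/3 (G = 5*(-⅓) = -5/3 ≈ -1.6667)
q(c) = -5/3 + c² + 2*c (q(c) = (c² + 2*c) - 5/3 = -5/3 + c² + 2*c)
q(4)*10 + s(-(0 - 3)) = (-5/3 + 4² + 2*4)*10 + (-(0 - 3))² = (-5/3 + 16 + 8)*10 + (-1*(-3))² = (67/3)*10 + 3² = 670/3 + 9 = 697/3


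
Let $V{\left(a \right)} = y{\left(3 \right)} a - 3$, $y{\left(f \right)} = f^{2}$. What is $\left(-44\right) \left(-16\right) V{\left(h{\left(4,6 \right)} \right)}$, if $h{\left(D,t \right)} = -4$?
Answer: $-27456$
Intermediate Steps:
$V{\left(a \right)} = -3 + 9 a$ ($V{\left(a \right)} = 3^{2} a - 3 = 9 a - 3 = -3 + 9 a$)
$\left(-44\right) \left(-16\right) V{\left(h{\left(4,6 \right)} \right)} = \left(-44\right) \left(-16\right) \left(-3 + 9 \left(-4\right)\right) = 704 \left(-3 - 36\right) = 704 \left(-39\right) = -27456$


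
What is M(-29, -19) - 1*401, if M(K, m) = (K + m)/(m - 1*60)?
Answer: -31631/79 ≈ -400.39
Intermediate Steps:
M(K, m) = (K + m)/(-60 + m) (M(K, m) = (K + m)/(m - 60) = (K + m)/(-60 + m))
M(-29, -19) - 1*401 = (-29 - 19)/(-60 - 19) - 1*401 = -48/(-79) - 401 = -1/79*(-48) - 401 = 48/79 - 401 = -31631/79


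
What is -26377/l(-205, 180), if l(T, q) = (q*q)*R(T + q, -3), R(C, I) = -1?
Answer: 26377/32400 ≈ 0.81411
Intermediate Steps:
l(T, q) = -q² (l(T, q) = (q*q)*(-1) = q²*(-1) = -q²)
-26377/l(-205, 180) = -26377/((-1*180²)) = -26377/((-1*32400)) = -26377/(-32400) = -26377*(-1/32400) = 26377/32400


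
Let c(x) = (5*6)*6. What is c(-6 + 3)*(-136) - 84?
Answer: -24564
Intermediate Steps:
c(x) = 180 (c(x) = 30*6 = 180)
c(-6 + 3)*(-136) - 84 = 180*(-136) - 84 = -24480 - 84 = -24564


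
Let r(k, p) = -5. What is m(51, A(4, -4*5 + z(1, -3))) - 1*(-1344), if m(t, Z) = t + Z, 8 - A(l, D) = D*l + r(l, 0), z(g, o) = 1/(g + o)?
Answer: 1490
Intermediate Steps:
A(l, D) = 13 - D*l (A(l, D) = 8 - (D*l - 5) = 8 - (-5 + D*l) = 8 + (5 - D*l) = 13 - D*l)
m(t, Z) = Z + t
m(51, A(4, -4*5 + z(1, -3))) - 1*(-1344) = ((13 - 1*(-4*5 + 1/(1 - 3))*4) + 51) - 1*(-1344) = ((13 - 1*(-20 + 1/(-2))*4) + 51) + 1344 = ((13 - 1*(-20 - ½)*4) + 51) + 1344 = ((13 - 1*(-41/2)*4) + 51) + 1344 = ((13 + 82) + 51) + 1344 = (95 + 51) + 1344 = 146 + 1344 = 1490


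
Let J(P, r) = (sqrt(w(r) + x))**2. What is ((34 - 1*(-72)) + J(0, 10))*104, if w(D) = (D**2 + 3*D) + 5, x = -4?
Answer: 24648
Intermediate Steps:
w(D) = 5 + D**2 + 3*D
J(P, r) = 1 + r**2 + 3*r (J(P, r) = (sqrt((5 + r**2 + 3*r) - 4))**2 = (sqrt(1 + r**2 + 3*r))**2 = 1 + r**2 + 3*r)
((34 - 1*(-72)) + J(0, 10))*104 = ((34 - 1*(-72)) + (1 + 10**2 + 3*10))*104 = ((34 + 72) + (1 + 100 + 30))*104 = (106 + 131)*104 = 237*104 = 24648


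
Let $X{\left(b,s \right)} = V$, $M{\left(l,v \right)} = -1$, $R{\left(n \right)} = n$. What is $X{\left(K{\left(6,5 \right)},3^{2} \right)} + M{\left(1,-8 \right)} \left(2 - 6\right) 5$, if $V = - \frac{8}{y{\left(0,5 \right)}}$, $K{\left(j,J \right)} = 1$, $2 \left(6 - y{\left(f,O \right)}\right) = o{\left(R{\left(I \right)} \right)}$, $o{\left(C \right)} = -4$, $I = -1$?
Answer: $19$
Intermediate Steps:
$y{\left(f,O \right)} = 8$ ($y{\left(f,O \right)} = 6 - -2 = 6 + 2 = 8$)
$V = -1$ ($V = - \frac{8}{8} = \left(-8\right) \frac{1}{8} = -1$)
$X{\left(b,s \right)} = -1$
$X{\left(K{\left(6,5 \right)},3^{2} \right)} + M{\left(1,-8 \right)} \left(2 - 6\right) 5 = -1 - \left(2 - 6\right) 5 = -1 - \left(-4\right) 5 = -1 - -20 = -1 + 20 = 19$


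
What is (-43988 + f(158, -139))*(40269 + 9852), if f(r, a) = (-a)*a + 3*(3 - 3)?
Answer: -3173110389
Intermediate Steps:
f(r, a) = -a**2 (f(r, a) = -a**2 + 3*0 = -a**2 + 0 = -a**2)
(-43988 + f(158, -139))*(40269 + 9852) = (-43988 - 1*(-139)**2)*(40269 + 9852) = (-43988 - 1*19321)*50121 = (-43988 - 19321)*50121 = -63309*50121 = -3173110389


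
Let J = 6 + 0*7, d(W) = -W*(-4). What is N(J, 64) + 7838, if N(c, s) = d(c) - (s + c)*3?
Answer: 7652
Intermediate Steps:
d(W) = 4*W
J = 6 (J = 6 + 0 = 6)
N(c, s) = c - 3*s (N(c, s) = 4*c - (s + c)*3 = 4*c - (c + s)*3 = 4*c - (3*c + 3*s) = 4*c + (-3*c - 3*s) = c - 3*s)
N(J, 64) + 7838 = (6 - 3*64) + 7838 = (6 - 192) + 7838 = -186 + 7838 = 7652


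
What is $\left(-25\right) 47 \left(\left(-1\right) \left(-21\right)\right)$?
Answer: $-24675$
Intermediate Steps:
$\left(-25\right) 47 \left(\left(-1\right) \left(-21\right)\right) = \left(-1175\right) 21 = -24675$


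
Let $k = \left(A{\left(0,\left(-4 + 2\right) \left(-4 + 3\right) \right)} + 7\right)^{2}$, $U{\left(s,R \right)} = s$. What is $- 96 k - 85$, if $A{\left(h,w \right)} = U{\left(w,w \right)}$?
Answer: $-7861$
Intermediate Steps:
$A{\left(h,w \right)} = w$
$k = 81$ ($k = \left(\left(-4 + 2\right) \left(-4 + 3\right) + 7\right)^{2} = \left(\left(-2\right) \left(-1\right) + 7\right)^{2} = \left(2 + 7\right)^{2} = 9^{2} = 81$)
$- 96 k - 85 = \left(-96\right) 81 - 85 = -7776 - 85 = -7861$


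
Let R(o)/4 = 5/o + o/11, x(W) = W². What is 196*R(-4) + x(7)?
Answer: -13377/11 ≈ -1216.1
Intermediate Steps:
R(o) = 20/o + 4*o/11 (R(o) = 4*(5/o + o/11) = 20/o + 4*o/11)
196*R(-4) + x(7) = 196*(20/(-4) + (4/11)*(-4)) + 7² = 196*(20*(-¼) - 16/11) + 49 = 196*(-5 - 16/11) + 49 = 196*(-71/11) + 49 = -13916/11 + 49 = -13377/11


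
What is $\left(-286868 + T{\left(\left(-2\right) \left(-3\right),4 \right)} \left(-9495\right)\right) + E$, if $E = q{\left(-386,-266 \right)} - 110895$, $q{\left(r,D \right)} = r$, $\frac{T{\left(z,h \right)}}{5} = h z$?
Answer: $-1537549$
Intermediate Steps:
$T{\left(z,h \right)} = 5 h z$
$E = -111281$ ($E = -386 - 110895 = -111281$)
$\left(-286868 + T{\left(\left(-2\right) \left(-3\right),4 \right)} \left(-9495\right)\right) + E = \left(-286868 + 5 \cdot 4 \left(\left(-2\right) \left(-3\right)\right) \left(-9495\right)\right) - 111281 = \left(-286868 + 5 \cdot 4 \cdot 6 \left(-9495\right)\right) - 111281 = \left(-286868 + 120 \left(-9495\right)\right) - 111281 = \left(-286868 - 1139400\right) - 111281 = -1426268 - 111281 = -1537549$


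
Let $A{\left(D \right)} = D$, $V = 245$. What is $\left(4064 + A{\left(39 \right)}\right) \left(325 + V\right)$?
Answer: $2338710$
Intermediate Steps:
$\left(4064 + A{\left(39 \right)}\right) \left(325 + V\right) = \left(4064 + 39\right) \left(325 + 245\right) = 4103 \cdot 570 = 2338710$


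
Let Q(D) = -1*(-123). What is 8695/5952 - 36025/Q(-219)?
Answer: -71117105/244032 ≈ -291.43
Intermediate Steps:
Q(D) = 123
8695/5952 - 36025/Q(-219) = 8695/5952 - 36025/123 = -71117105/244032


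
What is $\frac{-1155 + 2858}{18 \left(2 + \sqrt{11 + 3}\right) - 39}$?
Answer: $\frac{1703}{1509} + \frac{3406 \sqrt{14}}{503} \approx 26.465$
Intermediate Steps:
$\frac{-1155 + 2858}{18 \left(2 + \sqrt{11 + 3}\right) - 39} = \frac{1703}{18 \left(2 + \sqrt{14}\right) - 39} = \frac{1703}{\left(36 + 18 \sqrt{14}\right) - 39} = \frac{1703}{-3 + 18 \sqrt{14}}$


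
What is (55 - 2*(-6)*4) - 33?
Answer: 70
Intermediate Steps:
(55 - 2*(-6)*4) - 33 = (55 + 12*4) - 33 = (55 + 48) - 33 = 103 - 33 = 70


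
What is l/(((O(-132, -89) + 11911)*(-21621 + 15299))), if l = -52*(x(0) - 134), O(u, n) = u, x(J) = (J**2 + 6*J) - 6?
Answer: -3640/37233419 ≈ -9.7762e-5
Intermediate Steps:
x(J) = -6 + J**2 + 6*J
l = 7280 (l = -52*((-6 + 0**2 + 6*0) - 134) = -52*((-6 + 0 + 0) - 134) = -52*(-6 - 134) = -52*(-140) = 7280)
l/(((O(-132, -89) + 11911)*(-21621 + 15299))) = 7280/(((-132 + 11911)*(-21621 + 15299))) = 7280/((11779*(-6322))) = 7280/(-74466838) = 7280*(-1/74466838) = -3640/37233419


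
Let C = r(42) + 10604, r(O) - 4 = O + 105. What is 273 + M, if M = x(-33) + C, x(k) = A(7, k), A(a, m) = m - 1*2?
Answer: 10993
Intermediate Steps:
A(a, m) = -2 + m (A(a, m) = m - 2 = -2 + m)
r(O) = 109 + O (r(O) = 4 + (O + 105) = 4 + (105 + O) = 109 + O)
x(k) = -2 + k
C = 10755 (C = (109 + 42) + 10604 = 151 + 10604 = 10755)
M = 10720 (M = (-2 - 33) + 10755 = -35 + 10755 = 10720)
273 + M = 273 + 10720 = 10993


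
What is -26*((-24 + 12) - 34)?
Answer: 1196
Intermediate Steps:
-26*((-24 + 12) - 34) = -26*(-12 - 34) = -26*(-46) = 1196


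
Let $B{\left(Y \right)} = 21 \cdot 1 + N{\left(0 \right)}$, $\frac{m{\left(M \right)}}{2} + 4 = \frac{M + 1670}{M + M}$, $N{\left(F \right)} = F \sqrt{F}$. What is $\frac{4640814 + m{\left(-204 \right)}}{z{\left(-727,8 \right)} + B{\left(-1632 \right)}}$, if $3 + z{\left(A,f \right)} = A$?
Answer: $- \frac{473361479}{72318} \approx -6545.6$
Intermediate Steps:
$N{\left(F \right)} = F^{\frac{3}{2}}$
$z{\left(A,f \right)} = -3 + A$
$m{\left(M \right)} = -8 + \frac{1670 + M}{M}$ ($m{\left(M \right)} = -8 + 2 \frac{M + 1670}{M + M} = -8 + 2 \frac{1670 + M}{2 M} = -8 + \frac{1670 + M}{M}$)
$B{\left(Y \right)} = 21$ ($B{\left(Y \right)} = 21 \cdot 1 + 0^{\frac{3}{2}} = 21 + 0 = 21$)
$\frac{4640814 + m{\left(-204 \right)}}{z{\left(-727,8 \right)} + B{\left(-1632 \right)}} = \frac{4640814 + \left(-7 + \frac{1670}{-204}\right)}{\left(-3 - 727\right) + 21} = \frac{4640814 + \left(-7 + 1670 \left(- \frac{1}{204}\right)\right)}{-730 + 21} = \frac{4640814 - \frac{1549}{102}}{-709} = \left(4640814 - \frac{1549}{102}\right) \left(- \frac{1}{709}\right) = \frac{473361479}{102} \left(- \frac{1}{709}\right) = - \frac{473361479}{72318}$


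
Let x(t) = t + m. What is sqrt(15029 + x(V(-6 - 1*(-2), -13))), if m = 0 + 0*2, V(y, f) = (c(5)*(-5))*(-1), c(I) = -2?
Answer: sqrt(15019) ≈ 122.55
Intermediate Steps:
V(y, f) = -10 (V(y, f) = -2*(-5)*(-1) = 10*(-1) = -10)
m = 0 (m = 0 + 0 = 0)
x(t) = t (x(t) = t + 0 = t)
sqrt(15029 + x(V(-6 - 1*(-2), -13))) = sqrt(15029 - 10) = sqrt(15019)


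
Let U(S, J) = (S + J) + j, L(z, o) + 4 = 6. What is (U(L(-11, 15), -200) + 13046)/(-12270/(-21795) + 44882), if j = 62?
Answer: 9379115/32607182 ≈ 0.28764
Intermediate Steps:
L(z, o) = 2 (L(z, o) = -4 + 6 = 2)
U(S, J) = 62 + J + S (U(S, J) = (S + J) + 62 = (J + S) + 62 = 62 + J + S)
(U(L(-11, 15), -200) + 13046)/(-12270/(-21795) + 44882) = ((62 - 200 + 2) + 13046)/(-12270/(-21795) + 44882) = (-136 + 13046)/(-12270*(-1/21795) + 44882) = 12910/(818/1453 + 44882) = 12910/(65214364/1453) = 12910*(1453/65214364) = 9379115/32607182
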